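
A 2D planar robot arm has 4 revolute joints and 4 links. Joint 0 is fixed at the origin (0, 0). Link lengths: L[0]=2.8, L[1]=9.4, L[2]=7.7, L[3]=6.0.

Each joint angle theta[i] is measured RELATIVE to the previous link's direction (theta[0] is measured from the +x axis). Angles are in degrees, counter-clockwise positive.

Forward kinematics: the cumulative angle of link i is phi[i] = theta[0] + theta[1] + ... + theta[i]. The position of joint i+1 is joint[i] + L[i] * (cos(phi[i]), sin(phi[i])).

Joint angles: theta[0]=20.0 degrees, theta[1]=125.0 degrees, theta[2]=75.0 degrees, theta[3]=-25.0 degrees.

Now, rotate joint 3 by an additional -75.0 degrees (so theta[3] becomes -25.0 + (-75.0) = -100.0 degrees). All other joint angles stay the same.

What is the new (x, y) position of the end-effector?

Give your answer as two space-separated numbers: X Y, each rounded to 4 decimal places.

joint[0] = (0.0000, 0.0000)  (base)
link 0: phi[0] = 20 = 20 deg
  cos(20 deg) = 0.9397, sin(20 deg) = 0.3420
  joint[1] = (0.0000, 0.0000) + 2.8 * (0.9397, 0.3420) = (0.0000 + 2.6311, 0.0000 + 0.9577) = (2.6311, 0.9577)
link 1: phi[1] = 20 + 125 = 145 deg
  cos(145 deg) = -0.8192, sin(145 deg) = 0.5736
  joint[2] = (2.6311, 0.9577) + 9.4 * (-0.8192, 0.5736) = (2.6311 + -7.7000, 0.9577 + 5.3916) = (-5.0689, 6.3493)
link 2: phi[2] = 20 + 125 + 75 = 220 deg
  cos(220 deg) = -0.7660, sin(220 deg) = -0.6428
  joint[3] = (-5.0689, 6.3493) + 7.7 * (-0.7660, -0.6428) = (-5.0689 + -5.8985, 6.3493 + -4.9495) = (-10.9674, 1.3998)
link 3: phi[3] = 20 + 125 + 75 + -100 = 120 deg
  cos(120 deg) = -0.5000, sin(120 deg) = 0.8660
  joint[4] = (-10.9674, 1.3998) + 6 * (-0.5000, 0.8660) = (-10.9674 + -3.0000, 1.3998 + 5.1962) = (-13.9674, 6.5960)
End effector: (-13.9674, 6.5960)

Answer: -13.9674 6.5960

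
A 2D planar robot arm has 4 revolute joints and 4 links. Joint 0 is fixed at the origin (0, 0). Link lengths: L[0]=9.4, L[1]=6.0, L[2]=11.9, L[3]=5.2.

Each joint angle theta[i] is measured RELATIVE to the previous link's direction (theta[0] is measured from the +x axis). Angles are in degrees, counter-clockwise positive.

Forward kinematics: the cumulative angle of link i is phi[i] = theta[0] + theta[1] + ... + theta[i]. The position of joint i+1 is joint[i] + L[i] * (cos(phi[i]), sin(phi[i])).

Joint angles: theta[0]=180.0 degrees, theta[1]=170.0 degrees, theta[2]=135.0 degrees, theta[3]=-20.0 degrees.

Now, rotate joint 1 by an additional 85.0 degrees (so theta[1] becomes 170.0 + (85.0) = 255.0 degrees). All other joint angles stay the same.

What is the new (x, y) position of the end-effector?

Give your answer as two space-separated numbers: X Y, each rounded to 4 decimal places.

Answer: -23.2738 -1.0574

Derivation:
joint[0] = (0.0000, 0.0000)  (base)
link 0: phi[0] = 180 = 180 deg
  cos(180 deg) = -1.0000, sin(180 deg) = 0.0000
  joint[1] = (0.0000, 0.0000) + 9.4 * (-1.0000, 0.0000) = (0.0000 + -9.4000, 0.0000 + 0.0000) = (-9.4000, 0.0000)
link 1: phi[1] = 180 + 255 = 435 deg
  cos(435 deg) = 0.2588, sin(435 deg) = 0.9659
  joint[2] = (-9.4000, 0.0000) + 6 * (0.2588, 0.9659) = (-9.4000 + 1.5529, 0.0000 + 5.7956) = (-7.8471, 5.7956)
link 2: phi[2] = 180 + 255 + 135 = 570 deg
  cos(570 deg) = -0.8660, sin(570 deg) = -0.5000
  joint[3] = (-7.8471, 5.7956) + 11.9 * (-0.8660, -0.5000) = (-7.8471 + -10.3057, 5.7956 + -5.9500) = (-18.1528, -0.1544)
link 3: phi[3] = 180 + 255 + 135 + -20 = 550 deg
  cos(550 deg) = -0.9848, sin(550 deg) = -0.1736
  joint[4] = (-18.1528, -0.1544) + 5.2 * (-0.9848, -0.1736) = (-18.1528 + -5.1210, -0.1544 + -0.9030) = (-23.2738, -1.0574)
End effector: (-23.2738, -1.0574)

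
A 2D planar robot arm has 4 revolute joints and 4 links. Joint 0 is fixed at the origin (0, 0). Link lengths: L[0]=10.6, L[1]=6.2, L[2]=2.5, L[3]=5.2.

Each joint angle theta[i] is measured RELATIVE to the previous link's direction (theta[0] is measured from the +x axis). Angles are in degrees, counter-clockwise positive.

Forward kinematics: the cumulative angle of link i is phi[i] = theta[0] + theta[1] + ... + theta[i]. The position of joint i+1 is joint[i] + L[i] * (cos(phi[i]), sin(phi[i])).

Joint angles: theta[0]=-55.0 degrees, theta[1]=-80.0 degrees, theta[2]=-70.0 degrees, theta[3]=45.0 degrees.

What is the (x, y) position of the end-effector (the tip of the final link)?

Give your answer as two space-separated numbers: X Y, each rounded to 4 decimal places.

Answer: -5.4563 -13.7890

Derivation:
joint[0] = (0.0000, 0.0000)  (base)
link 0: phi[0] = -55 = -55 deg
  cos(-55 deg) = 0.5736, sin(-55 deg) = -0.8192
  joint[1] = (0.0000, 0.0000) + 10.6 * (0.5736, -0.8192) = (0.0000 + 6.0799, 0.0000 + -8.6830) = (6.0799, -8.6830)
link 1: phi[1] = -55 + -80 = -135 deg
  cos(-135 deg) = -0.7071, sin(-135 deg) = -0.7071
  joint[2] = (6.0799, -8.6830) + 6.2 * (-0.7071, -0.7071) = (6.0799 + -4.3841, -8.6830 + -4.3841) = (1.6958, -13.0671)
link 2: phi[2] = -55 + -80 + -70 = -205 deg
  cos(-205 deg) = -0.9063, sin(-205 deg) = 0.4226
  joint[3] = (1.6958, -13.0671) + 2.5 * (-0.9063, 0.4226) = (1.6958 + -2.2658, -13.0671 + 1.0565) = (-0.5699, -12.0105)
link 3: phi[3] = -55 + -80 + -70 + 45 = -160 deg
  cos(-160 deg) = -0.9397, sin(-160 deg) = -0.3420
  joint[4] = (-0.5699, -12.0105) + 5.2 * (-0.9397, -0.3420) = (-0.5699 + -4.8864, -12.0105 + -1.7785) = (-5.4563, -13.7890)
End effector: (-5.4563, -13.7890)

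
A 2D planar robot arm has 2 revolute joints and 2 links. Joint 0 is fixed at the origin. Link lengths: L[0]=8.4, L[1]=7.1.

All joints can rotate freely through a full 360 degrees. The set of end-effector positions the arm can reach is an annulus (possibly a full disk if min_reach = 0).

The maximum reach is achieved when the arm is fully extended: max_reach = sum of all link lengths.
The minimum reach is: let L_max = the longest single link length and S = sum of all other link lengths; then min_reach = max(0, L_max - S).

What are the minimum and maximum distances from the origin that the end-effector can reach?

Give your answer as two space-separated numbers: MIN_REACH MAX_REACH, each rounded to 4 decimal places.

Link lengths: [8.4, 7.1]
max_reach = 8.4 + 7.1 = 15.5
L_max = max([8.4, 7.1]) = 8.4
S (sum of others) = 15.5 - 8.4 = 7.1
min_reach = max(0, 8.4 - 7.1) = max(0, 1.3) = 1.3

Answer: 1.3000 15.5000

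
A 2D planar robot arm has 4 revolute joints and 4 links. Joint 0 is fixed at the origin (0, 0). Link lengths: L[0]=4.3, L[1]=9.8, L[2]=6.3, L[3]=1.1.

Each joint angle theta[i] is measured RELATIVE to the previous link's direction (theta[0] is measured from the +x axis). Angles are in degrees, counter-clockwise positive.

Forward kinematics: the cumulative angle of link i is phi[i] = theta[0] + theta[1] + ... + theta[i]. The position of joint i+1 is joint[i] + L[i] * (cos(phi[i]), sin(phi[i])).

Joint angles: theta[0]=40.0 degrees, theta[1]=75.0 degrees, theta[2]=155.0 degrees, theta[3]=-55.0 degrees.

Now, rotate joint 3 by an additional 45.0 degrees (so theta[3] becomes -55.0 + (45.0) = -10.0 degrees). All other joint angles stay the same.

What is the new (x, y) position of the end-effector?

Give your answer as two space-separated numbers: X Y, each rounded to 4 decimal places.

Answer: -1.0387 4.2625

Derivation:
joint[0] = (0.0000, 0.0000)  (base)
link 0: phi[0] = 40 = 40 deg
  cos(40 deg) = 0.7660, sin(40 deg) = 0.6428
  joint[1] = (0.0000, 0.0000) + 4.3 * (0.7660, 0.6428) = (0.0000 + 3.2940, 0.0000 + 2.7640) = (3.2940, 2.7640)
link 1: phi[1] = 40 + 75 = 115 deg
  cos(115 deg) = -0.4226, sin(115 deg) = 0.9063
  joint[2] = (3.2940, 2.7640) + 9.8 * (-0.4226, 0.9063) = (3.2940 + -4.1417, 2.7640 + 8.8818) = (-0.8477, 11.6458)
link 2: phi[2] = 40 + 75 + 155 = 270 deg
  cos(270 deg) = -0.0000, sin(270 deg) = -1.0000
  joint[3] = (-0.8477, 11.6458) + 6.3 * (-0.0000, -1.0000) = (-0.8477 + -0.0000, 11.6458 + -6.3000) = (-0.8477, 5.3458)
link 3: phi[3] = 40 + 75 + 155 + -10 = 260 deg
  cos(260 deg) = -0.1736, sin(260 deg) = -0.9848
  joint[4] = (-0.8477, 5.3458) + 1.1 * (-0.1736, -0.9848) = (-0.8477 + -0.1910, 5.3458 + -1.0833) = (-1.0387, 4.2625)
End effector: (-1.0387, 4.2625)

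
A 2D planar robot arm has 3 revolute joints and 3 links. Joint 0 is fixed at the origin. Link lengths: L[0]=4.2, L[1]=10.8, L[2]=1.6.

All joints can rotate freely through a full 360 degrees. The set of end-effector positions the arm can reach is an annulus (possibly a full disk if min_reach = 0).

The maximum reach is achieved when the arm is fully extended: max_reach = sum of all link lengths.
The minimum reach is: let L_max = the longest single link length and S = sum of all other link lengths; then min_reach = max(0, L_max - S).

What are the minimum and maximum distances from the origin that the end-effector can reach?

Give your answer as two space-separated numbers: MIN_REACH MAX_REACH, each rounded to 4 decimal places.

Answer: 5.0000 16.6000

Derivation:
Link lengths: [4.2, 10.8, 1.6]
max_reach = 4.2 + 10.8 + 1.6 = 16.6
L_max = max([4.2, 10.8, 1.6]) = 10.8
S (sum of others) = 16.6 - 10.8 = 5.8
min_reach = max(0, 10.8 - 5.8) = max(0, 5) = 5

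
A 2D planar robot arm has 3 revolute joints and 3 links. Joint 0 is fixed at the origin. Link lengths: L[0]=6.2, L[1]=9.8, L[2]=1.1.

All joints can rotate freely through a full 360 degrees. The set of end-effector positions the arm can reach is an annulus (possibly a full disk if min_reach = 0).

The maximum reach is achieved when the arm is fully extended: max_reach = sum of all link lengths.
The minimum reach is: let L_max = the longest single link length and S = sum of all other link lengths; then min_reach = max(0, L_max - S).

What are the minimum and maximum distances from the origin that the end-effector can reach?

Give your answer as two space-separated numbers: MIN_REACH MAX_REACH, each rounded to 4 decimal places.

Link lengths: [6.2, 9.8, 1.1]
max_reach = 6.2 + 9.8 + 1.1 = 17.1
L_max = max([6.2, 9.8, 1.1]) = 9.8
S (sum of others) = 17.1 - 9.8 = 7.3
min_reach = max(0, 9.8 - 7.3) = max(0, 2.5) = 2.5

Answer: 2.5000 17.1000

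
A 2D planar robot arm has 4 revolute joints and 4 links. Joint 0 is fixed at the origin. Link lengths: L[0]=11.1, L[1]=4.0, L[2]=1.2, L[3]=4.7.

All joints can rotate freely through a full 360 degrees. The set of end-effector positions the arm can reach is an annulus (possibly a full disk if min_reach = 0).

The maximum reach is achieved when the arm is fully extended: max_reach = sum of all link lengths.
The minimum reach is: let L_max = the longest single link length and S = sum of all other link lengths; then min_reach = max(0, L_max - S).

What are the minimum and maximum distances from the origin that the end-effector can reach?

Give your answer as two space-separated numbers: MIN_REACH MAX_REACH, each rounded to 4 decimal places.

Answer: 1.2000 21.0000

Derivation:
Link lengths: [11.1, 4.0, 1.2, 4.7]
max_reach = 11.1 + 4 + 1.2 + 4.7 = 21
L_max = max([11.1, 4.0, 1.2, 4.7]) = 11.1
S (sum of others) = 21 - 11.1 = 9.9
min_reach = max(0, 11.1 - 9.9) = max(0, 1.2) = 1.2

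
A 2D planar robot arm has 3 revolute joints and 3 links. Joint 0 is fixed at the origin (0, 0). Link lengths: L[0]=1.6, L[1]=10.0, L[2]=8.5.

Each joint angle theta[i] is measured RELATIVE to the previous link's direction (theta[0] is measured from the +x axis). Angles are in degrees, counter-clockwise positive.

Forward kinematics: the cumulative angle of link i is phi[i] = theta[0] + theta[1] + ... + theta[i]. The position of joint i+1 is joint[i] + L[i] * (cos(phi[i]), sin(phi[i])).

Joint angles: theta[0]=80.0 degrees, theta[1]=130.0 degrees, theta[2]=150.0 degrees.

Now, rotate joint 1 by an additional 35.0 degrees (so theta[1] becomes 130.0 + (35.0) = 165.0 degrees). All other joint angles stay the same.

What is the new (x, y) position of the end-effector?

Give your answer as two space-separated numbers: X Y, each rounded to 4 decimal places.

joint[0] = (0.0000, 0.0000)  (base)
link 0: phi[0] = 80 = 80 deg
  cos(80 deg) = 0.1736, sin(80 deg) = 0.9848
  joint[1] = (0.0000, 0.0000) + 1.6 * (0.1736, 0.9848) = (0.0000 + 0.2778, 0.0000 + 1.5757) = (0.2778, 1.5757)
link 1: phi[1] = 80 + 165 = 245 deg
  cos(245 deg) = -0.4226, sin(245 deg) = -0.9063
  joint[2] = (0.2778, 1.5757) + 10 * (-0.4226, -0.9063) = (0.2778 + -4.2262, 1.5757 + -9.0631) = (-3.9483, -7.4874)
link 2: phi[2] = 80 + 165 + 150 = 395 deg
  cos(395 deg) = 0.8192, sin(395 deg) = 0.5736
  joint[3] = (-3.9483, -7.4874) + 8.5 * (0.8192, 0.5736) = (-3.9483 + 6.9628, -7.4874 + 4.8754) = (3.0144, -2.6120)
End effector: (3.0144, -2.6120)

Answer: 3.0144 -2.6120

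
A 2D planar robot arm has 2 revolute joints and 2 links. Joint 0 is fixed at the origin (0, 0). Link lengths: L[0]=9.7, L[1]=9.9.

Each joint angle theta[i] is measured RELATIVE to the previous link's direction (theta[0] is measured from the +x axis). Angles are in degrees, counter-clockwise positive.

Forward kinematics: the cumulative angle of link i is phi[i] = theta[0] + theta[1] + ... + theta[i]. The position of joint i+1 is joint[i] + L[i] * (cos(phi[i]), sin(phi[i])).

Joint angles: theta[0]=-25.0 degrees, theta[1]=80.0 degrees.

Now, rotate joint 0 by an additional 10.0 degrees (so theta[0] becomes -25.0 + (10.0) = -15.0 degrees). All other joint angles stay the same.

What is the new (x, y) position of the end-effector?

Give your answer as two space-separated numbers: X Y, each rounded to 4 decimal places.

Answer: 13.5534 6.4619

Derivation:
joint[0] = (0.0000, 0.0000)  (base)
link 0: phi[0] = -15 = -15 deg
  cos(-15 deg) = 0.9659, sin(-15 deg) = -0.2588
  joint[1] = (0.0000, 0.0000) + 9.7 * (0.9659, -0.2588) = (0.0000 + 9.3695, 0.0000 + -2.5105) = (9.3695, -2.5105)
link 1: phi[1] = -15 + 80 = 65 deg
  cos(65 deg) = 0.4226, sin(65 deg) = 0.9063
  joint[2] = (9.3695, -2.5105) + 9.9 * (0.4226, 0.9063) = (9.3695 + 4.1839, -2.5105 + 8.9724) = (13.5534, 6.4619)
End effector: (13.5534, 6.4619)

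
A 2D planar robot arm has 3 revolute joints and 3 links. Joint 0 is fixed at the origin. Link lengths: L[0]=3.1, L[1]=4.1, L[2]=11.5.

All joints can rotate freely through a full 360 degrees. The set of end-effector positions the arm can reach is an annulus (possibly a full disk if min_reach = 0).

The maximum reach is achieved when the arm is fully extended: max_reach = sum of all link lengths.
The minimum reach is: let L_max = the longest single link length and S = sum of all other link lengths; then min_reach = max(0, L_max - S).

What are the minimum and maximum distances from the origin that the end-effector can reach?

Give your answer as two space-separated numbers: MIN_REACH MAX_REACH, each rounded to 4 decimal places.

Link lengths: [3.1, 4.1, 11.5]
max_reach = 3.1 + 4.1 + 11.5 = 18.7
L_max = max([3.1, 4.1, 11.5]) = 11.5
S (sum of others) = 18.7 - 11.5 = 7.2
min_reach = max(0, 11.5 - 7.2) = max(0, 4.3) = 4.3

Answer: 4.3000 18.7000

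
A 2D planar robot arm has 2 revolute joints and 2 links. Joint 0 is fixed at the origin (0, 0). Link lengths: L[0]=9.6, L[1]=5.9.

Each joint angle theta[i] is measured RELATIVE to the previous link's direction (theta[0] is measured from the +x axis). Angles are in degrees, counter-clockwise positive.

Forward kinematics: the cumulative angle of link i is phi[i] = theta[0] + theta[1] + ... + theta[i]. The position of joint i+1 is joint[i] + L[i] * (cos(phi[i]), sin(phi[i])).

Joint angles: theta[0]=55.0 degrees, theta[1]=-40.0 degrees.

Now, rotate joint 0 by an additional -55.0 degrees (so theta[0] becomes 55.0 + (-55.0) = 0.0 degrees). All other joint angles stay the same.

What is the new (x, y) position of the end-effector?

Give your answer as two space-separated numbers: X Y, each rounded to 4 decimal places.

Answer: 14.1197 -3.7924

Derivation:
joint[0] = (0.0000, 0.0000)  (base)
link 0: phi[0] = 0 = 0 deg
  cos(0 deg) = 1.0000, sin(0 deg) = 0.0000
  joint[1] = (0.0000, 0.0000) + 9.6 * (1.0000, 0.0000) = (0.0000 + 9.6000, 0.0000 + 0.0000) = (9.6000, 0.0000)
link 1: phi[1] = 0 + -40 = -40 deg
  cos(-40 deg) = 0.7660, sin(-40 deg) = -0.6428
  joint[2] = (9.6000, 0.0000) + 5.9 * (0.7660, -0.6428) = (9.6000 + 4.5197, 0.0000 + -3.7924) = (14.1197, -3.7924)
End effector: (14.1197, -3.7924)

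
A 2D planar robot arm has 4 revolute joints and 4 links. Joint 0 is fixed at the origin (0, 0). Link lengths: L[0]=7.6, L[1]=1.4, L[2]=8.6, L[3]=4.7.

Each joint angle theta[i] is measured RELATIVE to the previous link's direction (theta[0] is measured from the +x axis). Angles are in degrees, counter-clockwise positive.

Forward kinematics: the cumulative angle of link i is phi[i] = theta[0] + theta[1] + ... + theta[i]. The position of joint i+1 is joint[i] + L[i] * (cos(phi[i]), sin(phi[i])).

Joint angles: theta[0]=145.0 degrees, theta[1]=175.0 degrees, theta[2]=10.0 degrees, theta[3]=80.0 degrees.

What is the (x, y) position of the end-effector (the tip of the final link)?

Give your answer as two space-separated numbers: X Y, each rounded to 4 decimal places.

Answer: 5.3158 2.7597

Derivation:
joint[0] = (0.0000, 0.0000)  (base)
link 0: phi[0] = 145 = 145 deg
  cos(145 deg) = -0.8192, sin(145 deg) = 0.5736
  joint[1] = (0.0000, 0.0000) + 7.6 * (-0.8192, 0.5736) = (0.0000 + -6.2256, 0.0000 + 4.3592) = (-6.2256, 4.3592)
link 1: phi[1] = 145 + 175 = 320 deg
  cos(320 deg) = 0.7660, sin(320 deg) = -0.6428
  joint[2] = (-6.2256, 4.3592) + 1.4 * (0.7660, -0.6428) = (-6.2256 + 1.0725, 4.3592 + -0.8999) = (-5.1531, 3.4593)
link 2: phi[2] = 145 + 175 + 10 = 330 deg
  cos(330 deg) = 0.8660, sin(330 deg) = -0.5000
  joint[3] = (-5.1531, 3.4593) + 8.6 * (0.8660, -0.5000) = (-5.1531 + 7.4478, 3.4593 + -4.3000) = (2.2947, -0.8407)
link 3: phi[3] = 145 + 175 + 10 + 80 = 410 deg
  cos(410 deg) = 0.6428, sin(410 deg) = 0.7660
  joint[4] = (2.2947, -0.8407) + 4.7 * (0.6428, 0.7660) = (2.2947 + 3.0211, -0.8407 + 3.6004) = (5.3158, 2.7597)
End effector: (5.3158, 2.7597)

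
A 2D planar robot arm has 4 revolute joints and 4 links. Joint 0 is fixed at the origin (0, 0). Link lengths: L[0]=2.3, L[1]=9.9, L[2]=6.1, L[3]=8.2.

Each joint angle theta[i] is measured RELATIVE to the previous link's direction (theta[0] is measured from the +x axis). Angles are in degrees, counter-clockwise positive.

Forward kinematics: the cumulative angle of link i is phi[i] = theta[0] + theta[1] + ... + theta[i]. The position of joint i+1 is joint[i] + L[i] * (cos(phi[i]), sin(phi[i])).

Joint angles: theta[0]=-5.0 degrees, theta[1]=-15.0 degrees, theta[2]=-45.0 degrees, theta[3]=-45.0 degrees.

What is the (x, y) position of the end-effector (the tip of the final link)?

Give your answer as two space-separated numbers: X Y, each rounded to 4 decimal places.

Answer: 11.3676 -16.8204

Derivation:
joint[0] = (0.0000, 0.0000)  (base)
link 0: phi[0] = -5 = -5 deg
  cos(-5 deg) = 0.9962, sin(-5 deg) = -0.0872
  joint[1] = (0.0000, 0.0000) + 2.3 * (0.9962, -0.0872) = (0.0000 + 2.2912, 0.0000 + -0.2005) = (2.2912, -0.2005)
link 1: phi[1] = -5 + -15 = -20 deg
  cos(-20 deg) = 0.9397, sin(-20 deg) = -0.3420
  joint[2] = (2.2912, -0.2005) + 9.9 * (0.9397, -0.3420) = (2.2912 + 9.3030, -0.2005 + -3.3860) = (11.5942, -3.5865)
link 2: phi[2] = -5 + -15 + -45 = -65 deg
  cos(-65 deg) = 0.4226, sin(-65 deg) = -0.9063
  joint[3] = (11.5942, -3.5865) + 6.1 * (0.4226, -0.9063) = (11.5942 + 2.5780, -3.5865 + -5.5285) = (14.1722, -9.1149)
link 3: phi[3] = -5 + -15 + -45 + -45 = -110 deg
  cos(-110 deg) = -0.3420, sin(-110 deg) = -0.9397
  joint[4] = (14.1722, -9.1149) + 8.2 * (-0.3420, -0.9397) = (14.1722 + -2.8046, -9.1149 + -7.7055) = (11.3676, -16.8204)
End effector: (11.3676, -16.8204)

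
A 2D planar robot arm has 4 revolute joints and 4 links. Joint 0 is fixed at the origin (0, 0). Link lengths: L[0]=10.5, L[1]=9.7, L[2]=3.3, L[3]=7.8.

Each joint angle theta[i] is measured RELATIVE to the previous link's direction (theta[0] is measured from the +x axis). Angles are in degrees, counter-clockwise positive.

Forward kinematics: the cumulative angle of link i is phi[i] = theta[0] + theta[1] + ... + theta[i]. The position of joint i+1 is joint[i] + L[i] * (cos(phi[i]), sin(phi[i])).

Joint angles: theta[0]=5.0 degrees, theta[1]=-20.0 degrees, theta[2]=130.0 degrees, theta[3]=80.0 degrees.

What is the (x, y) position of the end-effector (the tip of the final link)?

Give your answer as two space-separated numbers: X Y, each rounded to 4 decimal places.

Answer: 10.9007 -0.6234

Derivation:
joint[0] = (0.0000, 0.0000)  (base)
link 0: phi[0] = 5 = 5 deg
  cos(5 deg) = 0.9962, sin(5 deg) = 0.0872
  joint[1] = (0.0000, 0.0000) + 10.5 * (0.9962, 0.0872) = (0.0000 + 10.4600, 0.0000 + 0.9151) = (10.4600, 0.9151)
link 1: phi[1] = 5 + -20 = -15 deg
  cos(-15 deg) = 0.9659, sin(-15 deg) = -0.2588
  joint[2] = (10.4600, 0.9151) + 9.7 * (0.9659, -0.2588) = (10.4600 + 9.3695, 0.9151 + -2.5105) = (19.8295, -1.5954)
link 2: phi[2] = 5 + -20 + 130 = 115 deg
  cos(115 deg) = -0.4226, sin(115 deg) = 0.9063
  joint[3] = (19.8295, -1.5954) + 3.3 * (-0.4226, 0.9063) = (19.8295 + -1.3946, -1.5954 + 2.9908) = (18.4349, 1.3954)
link 3: phi[3] = 5 + -20 + 130 + 80 = 195 deg
  cos(195 deg) = -0.9659, sin(195 deg) = -0.2588
  joint[4] = (18.4349, 1.3954) + 7.8 * (-0.9659, -0.2588) = (18.4349 + -7.5342, 1.3954 + -2.0188) = (10.9007, -0.6234)
End effector: (10.9007, -0.6234)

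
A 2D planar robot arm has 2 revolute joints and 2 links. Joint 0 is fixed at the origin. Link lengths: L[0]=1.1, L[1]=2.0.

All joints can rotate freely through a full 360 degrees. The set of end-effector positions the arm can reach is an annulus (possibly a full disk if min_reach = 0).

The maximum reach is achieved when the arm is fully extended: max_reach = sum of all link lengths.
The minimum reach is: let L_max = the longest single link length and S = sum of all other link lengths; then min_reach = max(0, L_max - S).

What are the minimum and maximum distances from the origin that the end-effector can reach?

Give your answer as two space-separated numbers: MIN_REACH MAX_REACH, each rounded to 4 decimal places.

Link lengths: [1.1, 2.0]
max_reach = 1.1 + 2 = 3.1
L_max = max([1.1, 2.0]) = 2
S (sum of others) = 3.1 - 2 = 1.1
min_reach = max(0, 2 - 1.1) = max(0, 0.9) = 0.9

Answer: 0.9000 3.1000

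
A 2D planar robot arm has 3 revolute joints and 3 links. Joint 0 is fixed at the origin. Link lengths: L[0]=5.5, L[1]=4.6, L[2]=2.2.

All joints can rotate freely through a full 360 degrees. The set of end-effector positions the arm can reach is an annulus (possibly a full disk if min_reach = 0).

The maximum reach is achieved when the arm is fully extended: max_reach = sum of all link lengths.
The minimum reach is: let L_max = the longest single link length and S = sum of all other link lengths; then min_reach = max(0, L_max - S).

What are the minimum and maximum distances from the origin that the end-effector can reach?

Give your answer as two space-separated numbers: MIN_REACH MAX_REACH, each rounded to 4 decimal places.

Link lengths: [5.5, 4.6, 2.2]
max_reach = 5.5 + 4.6 + 2.2 = 12.3
L_max = max([5.5, 4.6, 2.2]) = 5.5
S (sum of others) = 12.3 - 5.5 = 6.8
min_reach = max(0, 5.5 - 6.8) = max(0, -1.3) = 0

Answer: 0.0000 12.3000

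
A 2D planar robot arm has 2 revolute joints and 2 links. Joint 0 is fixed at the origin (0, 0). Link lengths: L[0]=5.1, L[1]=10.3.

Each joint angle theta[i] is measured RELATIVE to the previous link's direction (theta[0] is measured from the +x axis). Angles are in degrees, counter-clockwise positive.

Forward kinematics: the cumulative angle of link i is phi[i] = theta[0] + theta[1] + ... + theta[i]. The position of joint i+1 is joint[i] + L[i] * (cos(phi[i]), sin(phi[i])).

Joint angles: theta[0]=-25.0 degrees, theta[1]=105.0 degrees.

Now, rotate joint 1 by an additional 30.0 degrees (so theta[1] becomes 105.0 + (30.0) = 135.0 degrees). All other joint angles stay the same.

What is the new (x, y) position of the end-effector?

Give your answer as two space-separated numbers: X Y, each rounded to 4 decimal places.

Answer: 1.0994 7.5235

Derivation:
joint[0] = (0.0000, 0.0000)  (base)
link 0: phi[0] = -25 = -25 deg
  cos(-25 deg) = 0.9063, sin(-25 deg) = -0.4226
  joint[1] = (0.0000, 0.0000) + 5.1 * (0.9063, -0.4226) = (0.0000 + 4.6222, 0.0000 + -2.1554) = (4.6222, -2.1554)
link 1: phi[1] = -25 + 135 = 110 deg
  cos(110 deg) = -0.3420, sin(110 deg) = 0.9397
  joint[2] = (4.6222, -2.1554) + 10.3 * (-0.3420, 0.9397) = (4.6222 + -3.5228, -2.1554 + 9.6788) = (1.0994, 7.5235)
End effector: (1.0994, 7.5235)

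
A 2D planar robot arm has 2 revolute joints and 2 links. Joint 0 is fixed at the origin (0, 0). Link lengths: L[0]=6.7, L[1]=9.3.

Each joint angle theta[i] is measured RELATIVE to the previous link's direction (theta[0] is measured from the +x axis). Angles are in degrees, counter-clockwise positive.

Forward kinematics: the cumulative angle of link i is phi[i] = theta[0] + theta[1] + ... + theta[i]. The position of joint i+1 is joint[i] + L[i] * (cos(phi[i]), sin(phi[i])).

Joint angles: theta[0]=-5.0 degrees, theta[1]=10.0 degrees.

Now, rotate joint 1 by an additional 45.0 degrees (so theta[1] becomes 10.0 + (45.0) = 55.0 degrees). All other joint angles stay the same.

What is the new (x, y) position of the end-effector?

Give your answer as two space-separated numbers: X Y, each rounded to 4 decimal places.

joint[0] = (0.0000, 0.0000)  (base)
link 0: phi[0] = -5 = -5 deg
  cos(-5 deg) = 0.9962, sin(-5 deg) = -0.0872
  joint[1] = (0.0000, 0.0000) + 6.7 * (0.9962, -0.0872) = (0.0000 + 6.6745, 0.0000 + -0.5839) = (6.6745, -0.5839)
link 1: phi[1] = -5 + 55 = 50 deg
  cos(50 deg) = 0.6428, sin(50 deg) = 0.7660
  joint[2] = (6.6745, -0.5839) + 9.3 * (0.6428, 0.7660) = (6.6745 + 5.9779, -0.5839 + 7.1242) = (12.6524, 6.5403)
End effector: (12.6524, 6.5403)

Answer: 12.6524 6.5403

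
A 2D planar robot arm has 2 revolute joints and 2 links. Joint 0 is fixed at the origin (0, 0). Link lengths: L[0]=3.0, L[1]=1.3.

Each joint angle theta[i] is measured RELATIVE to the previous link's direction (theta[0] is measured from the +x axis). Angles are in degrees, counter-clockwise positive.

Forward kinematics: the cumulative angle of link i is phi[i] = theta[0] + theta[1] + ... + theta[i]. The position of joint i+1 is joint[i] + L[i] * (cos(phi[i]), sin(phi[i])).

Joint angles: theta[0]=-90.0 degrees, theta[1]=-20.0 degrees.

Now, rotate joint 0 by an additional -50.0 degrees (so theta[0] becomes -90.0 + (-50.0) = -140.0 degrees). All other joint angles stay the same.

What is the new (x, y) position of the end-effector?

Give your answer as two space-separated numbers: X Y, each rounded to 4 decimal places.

joint[0] = (0.0000, 0.0000)  (base)
link 0: phi[0] = -140 = -140 deg
  cos(-140 deg) = -0.7660, sin(-140 deg) = -0.6428
  joint[1] = (0.0000, 0.0000) + 3 * (-0.7660, -0.6428) = (0.0000 + -2.2981, 0.0000 + -1.9284) = (-2.2981, -1.9284)
link 1: phi[1] = -140 + -20 = -160 deg
  cos(-160 deg) = -0.9397, sin(-160 deg) = -0.3420
  joint[2] = (-2.2981, -1.9284) + 1.3 * (-0.9397, -0.3420) = (-2.2981 + -1.2216, -1.9284 + -0.4446) = (-3.5197, -2.3730)
End effector: (-3.5197, -2.3730)

Answer: -3.5197 -2.3730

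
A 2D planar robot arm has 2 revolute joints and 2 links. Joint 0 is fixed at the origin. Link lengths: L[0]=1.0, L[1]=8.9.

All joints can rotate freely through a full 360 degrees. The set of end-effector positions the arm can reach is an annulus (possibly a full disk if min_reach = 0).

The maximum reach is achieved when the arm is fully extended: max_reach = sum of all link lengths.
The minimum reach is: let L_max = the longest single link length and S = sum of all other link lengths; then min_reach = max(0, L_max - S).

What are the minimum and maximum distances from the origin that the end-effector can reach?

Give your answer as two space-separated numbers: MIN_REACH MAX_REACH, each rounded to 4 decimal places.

Answer: 7.9000 9.9000

Derivation:
Link lengths: [1.0, 8.9]
max_reach = 1 + 8.9 = 9.9
L_max = max([1.0, 8.9]) = 8.9
S (sum of others) = 9.9 - 8.9 = 1
min_reach = max(0, 8.9 - 1) = max(0, 7.9) = 7.9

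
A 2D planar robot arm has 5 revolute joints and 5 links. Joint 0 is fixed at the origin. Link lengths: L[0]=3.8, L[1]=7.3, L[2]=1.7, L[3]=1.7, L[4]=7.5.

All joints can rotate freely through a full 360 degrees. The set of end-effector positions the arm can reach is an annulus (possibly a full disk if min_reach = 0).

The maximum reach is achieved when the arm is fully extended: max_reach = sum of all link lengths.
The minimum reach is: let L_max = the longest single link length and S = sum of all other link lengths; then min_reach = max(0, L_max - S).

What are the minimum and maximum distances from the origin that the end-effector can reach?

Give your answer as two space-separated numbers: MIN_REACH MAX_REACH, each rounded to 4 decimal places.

Link lengths: [3.8, 7.3, 1.7, 1.7, 7.5]
max_reach = 3.8 + 7.3 + 1.7 + 1.7 + 7.5 = 22
L_max = max([3.8, 7.3, 1.7, 1.7, 7.5]) = 7.5
S (sum of others) = 22 - 7.5 = 14.5
min_reach = max(0, 7.5 - 14.5) = max(0, -7) = 0

Answer: 0.0000 22.0000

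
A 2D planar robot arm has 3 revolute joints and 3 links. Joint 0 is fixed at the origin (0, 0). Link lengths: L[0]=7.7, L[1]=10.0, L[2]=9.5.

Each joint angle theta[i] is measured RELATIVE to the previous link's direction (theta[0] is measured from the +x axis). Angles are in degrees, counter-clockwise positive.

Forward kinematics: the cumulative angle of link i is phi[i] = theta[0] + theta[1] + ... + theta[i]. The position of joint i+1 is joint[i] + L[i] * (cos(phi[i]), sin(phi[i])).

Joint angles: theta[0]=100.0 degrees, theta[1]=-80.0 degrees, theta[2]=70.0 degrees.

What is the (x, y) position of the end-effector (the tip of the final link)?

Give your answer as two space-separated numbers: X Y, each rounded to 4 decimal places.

joint[0] = (0.0000, 0.0000)  (base)
link 0: phi[0] = 100 = 100 deg
  cos(100 deg) = -0.1736, sin(100 deg) = 0.9848
  joint[1] = (0.0000, 0.0000) + 7.7 * (-0.1736, 0.9848) = (0.0000 + -1.3371, 0.0000 + 7.5830) = (-1.3371, 7.5830)
link 1: phi[1] = 100 + -80 = 20 deg
  cos(20 deg) = 0.9397, sin(20 deg) = 0.3420
  joint[2] = (-1.3371, 7.5830) + 10 * (0.9397, 0.3420) = (-1.3371 + 9.3969, 7.5830 + 3.4202) = (8.0598, 11.0032)
link 2: phi[2] = 100 + -80 + 70 = 90 deg
  cos(90 deg) = 0.0000, sin(90 deg) = 1.0000
  joint[3] = (8.0598, 11.0032) + 9.5 * (0.0000, 1.0000) = (8.0598 + 0.0000, 11.0032 + 9.5000) = (8.0598, 20.5032)
End effector: (8.0598, 20.5032)

Answer: 8.0598 20.5032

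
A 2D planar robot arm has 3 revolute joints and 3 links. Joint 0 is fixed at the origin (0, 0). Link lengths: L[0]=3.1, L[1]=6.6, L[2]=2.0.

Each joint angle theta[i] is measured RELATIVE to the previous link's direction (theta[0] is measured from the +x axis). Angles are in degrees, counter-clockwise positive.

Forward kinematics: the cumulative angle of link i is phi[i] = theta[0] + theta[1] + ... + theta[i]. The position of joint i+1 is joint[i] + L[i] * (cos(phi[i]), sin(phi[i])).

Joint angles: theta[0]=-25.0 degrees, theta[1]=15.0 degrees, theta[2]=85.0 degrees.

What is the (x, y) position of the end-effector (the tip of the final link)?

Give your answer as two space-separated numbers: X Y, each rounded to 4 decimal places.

Answer: 9.8269 -0.5243

Derivation:
joint[0] = (0.0000, 0.0000)  (base)
link 0: phi[0] = -25 = -25 deg
  cos(-25 deg) = 0.9063, sin(-25 deg) = -0.4226
  joint[1] = (0.0000, 0.0000) + 3.1 * (0.9063, -0.4226) = (0.0000 + 2.8096, 0.0000 + -1.3101) = (2.8096, -1.3101)
link 1: phi[1] = -25 + 15 = -10 deg
  cos(-10 deg) = 0.9848, sin(-10 deg) = -0.1736
  joint[2] = (2.8096, -1.3101) + 6.6 * (0.9848, -0.1736) = (2.8096 + 6.4997, -1.3101 + -1.1461) = (9.3093, -2.4562)
link 2: phi[2] = -25 + 15 + 85 = 75 deg
  cos(75 deg) = 0.2588, sin(75 deg) = 0.9659
  joint[3] = (9.3093, -2.4562) + 2 * (0.2588, 0.9659) = (9.3093 + 0.5176, -2.4562 + 1.9319) = (9.8269, -0.5243)
End effector: (9.8269, -0.5243)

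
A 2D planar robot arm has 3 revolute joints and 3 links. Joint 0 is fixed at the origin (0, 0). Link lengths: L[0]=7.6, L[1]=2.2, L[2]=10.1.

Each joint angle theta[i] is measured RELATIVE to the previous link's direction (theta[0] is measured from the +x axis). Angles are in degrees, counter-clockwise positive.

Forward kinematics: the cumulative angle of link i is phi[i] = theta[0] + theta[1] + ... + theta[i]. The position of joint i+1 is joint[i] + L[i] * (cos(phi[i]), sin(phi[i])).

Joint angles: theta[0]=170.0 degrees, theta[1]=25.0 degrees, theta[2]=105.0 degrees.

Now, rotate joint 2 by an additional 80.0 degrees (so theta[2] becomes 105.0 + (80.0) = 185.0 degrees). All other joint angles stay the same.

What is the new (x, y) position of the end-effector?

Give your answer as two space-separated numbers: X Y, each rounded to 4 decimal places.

Answer: -0.1187 4.2047

Derivation:
joint[0] = (0.0000, 0.0000)  (base)
link 0: phi[0] = 170 = 170 deg
  cos(170 deg) = -0.9848, sin(170 deg) = 0.1736
  joint[1] = (0.0000, 0.0000) + 7.6 * (-0.9848, 0.1736) = (0.0000 + -7.4845, 0.0000 + 1.3197) = (-7.4845, 1.3197)
link 1: phi[1] = 170 + 25 = 195 deg
  cos(195 deg) = -0.9659, sin(195 deg) = -0.2588
  joint[2] = (-7.4845, 1.3197) + 2.2 * (-0.9659, -0.2588) = (-7.4845 + -2.1250, 1.3197 + -0.5694) = (-9.6096, 0.7503)
link 2: phi[2] = 170 + 25 + 185 = 380 deg
  cos(380 deg) = 0.9397, sin(380 deg) = 0.3420
  joint[3] = (-9.6096, 0.7503) + 10.1 * (0.9397, 0.3420) = (-9.6096 + 9.4909, 0.7503 + 3.4544) = (-0.1187, 4.2047)
End effector: (-0.1187, 4.2047)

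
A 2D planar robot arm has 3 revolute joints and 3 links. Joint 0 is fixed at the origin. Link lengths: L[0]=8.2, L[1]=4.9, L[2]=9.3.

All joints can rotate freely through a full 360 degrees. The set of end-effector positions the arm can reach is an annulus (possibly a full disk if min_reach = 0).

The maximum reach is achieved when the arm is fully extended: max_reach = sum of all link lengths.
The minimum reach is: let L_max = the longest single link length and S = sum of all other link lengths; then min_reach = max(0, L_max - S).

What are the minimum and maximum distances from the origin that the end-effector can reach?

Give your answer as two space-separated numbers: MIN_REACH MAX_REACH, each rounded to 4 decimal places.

Link lengths: [8.2, 4.9, 9.3]
max_reach = 8.2 + 4.9 + 9.3 = 22.4
L_max = max([8.2, 4.9, 9.3]) = 9.3
S (sum of others) = 22.4 - 9.3 = 13.1
min_reach = max(0, 9.3 - 13.1) = max(0, -3.8) = 0

Answer: 0.0000 22.4000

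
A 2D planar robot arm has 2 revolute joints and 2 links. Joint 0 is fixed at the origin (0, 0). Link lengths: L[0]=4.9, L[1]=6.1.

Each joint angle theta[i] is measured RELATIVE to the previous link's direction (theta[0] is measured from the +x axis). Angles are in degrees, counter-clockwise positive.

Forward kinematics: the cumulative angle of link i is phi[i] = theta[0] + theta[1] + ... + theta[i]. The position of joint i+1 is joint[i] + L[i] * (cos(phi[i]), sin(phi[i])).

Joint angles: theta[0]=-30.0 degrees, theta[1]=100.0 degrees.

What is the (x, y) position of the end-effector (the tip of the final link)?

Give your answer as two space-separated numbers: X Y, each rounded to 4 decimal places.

Answer: 6.3298 3.2821

Derivation:
joint[0] = (0.0000, 0.0000)  (base)
link 0: phi[0] = -30 = -30 deg
  cos(-30 deg) = 0.8660, sin(-30 deg) = -0.5000
  joint[1] = (0.0000, 0.0000) + 4.9 * (0.8660, -0.5000) = (0.0000 + 4.2435, 0.0000 + -2.4500) = (4.2435, -2.4500)
link 1: phi[1] = -30 + 100 = 70 deg
  cos(70 deg) = 0.3420, sin(70 deg) = 0.9397
  joint[2] = (4.2435, -2.4500) + 6.1 * (0.3420, 0.9397) = (4.2435 + 2.0863, -2.4500 + 5.7321) = (6.3298, 3.2821)
End effector: (6.3298, 3.2821)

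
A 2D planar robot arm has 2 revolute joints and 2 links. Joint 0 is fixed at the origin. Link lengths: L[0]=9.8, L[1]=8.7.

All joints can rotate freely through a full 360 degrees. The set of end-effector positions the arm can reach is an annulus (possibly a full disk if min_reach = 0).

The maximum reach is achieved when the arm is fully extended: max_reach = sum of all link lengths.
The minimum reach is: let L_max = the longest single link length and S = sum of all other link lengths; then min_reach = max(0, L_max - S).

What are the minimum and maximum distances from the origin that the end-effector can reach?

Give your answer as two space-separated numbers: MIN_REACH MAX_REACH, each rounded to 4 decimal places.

Link lengths: [9.8, 8.7]
max_reach = 9.8 + 8.7 = 18.5
L_max = max([9.8, 8.7]) = 9.8
S (sum of others) = 18.5 - 9.8 = 8.7
min_reach = max(0, 9.8 - 8.7) = max(0, 1.1) = 1.1

Answer: 1.1000 18.5000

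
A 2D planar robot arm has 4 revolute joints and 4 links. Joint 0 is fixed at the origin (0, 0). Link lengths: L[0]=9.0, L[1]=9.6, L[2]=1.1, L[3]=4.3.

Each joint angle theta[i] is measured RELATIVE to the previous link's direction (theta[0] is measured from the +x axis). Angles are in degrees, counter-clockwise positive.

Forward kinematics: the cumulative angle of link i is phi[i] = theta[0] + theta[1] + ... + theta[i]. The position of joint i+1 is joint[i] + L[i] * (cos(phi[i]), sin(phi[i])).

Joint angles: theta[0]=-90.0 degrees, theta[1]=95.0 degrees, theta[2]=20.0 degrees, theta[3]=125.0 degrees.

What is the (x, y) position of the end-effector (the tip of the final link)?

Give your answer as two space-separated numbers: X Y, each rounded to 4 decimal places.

joint[0] = (0.0000, 0.0000)  (base)
link 0: phi[0] = -90 = -90 deg
  cos(-90 deg) = 0.0000, sin(-90 deg) = -1.0000
  joint[1] = (0.0000, 0.0000) + 9 * (0.0000, -1.0000) = (0.0000 + 0.0000, 0.0000 + -9.0000) = (0.0000, -9.0000)
link 1: phi[1] = -90 + 95 = 5 deg
  cos(5 deg) = 0.9962, sin(5 deg) = 0.0872
  joint[2] = (0.0000, -9.0000) + 9.6 * (0.9962, 0.0872) = (0.0000 + 9.5635, -9.0000 + 0.8367) = (9.5635, -8.1633)
link 2: phi[2] = -90 + 95 + 20 = 25 deg
  cos(25 deg) = 0.9063, sin(25 deg) = 0.4226
  joint[3] = (9.5635, -8.1633) + 1.1 * (0.9063, 0.4226) = (9.5635 + 0.9969, -8.1633 + 0.4649) = (10.5604, -7.6984)
link 3: phi[3] = -90 + 95 + 20 + 125 = 150 deg
  cos(150 deg) = -0.8660, sin(150 deg) = 0.5000
  joint[4] = (10.5604, -7.6984) + 4.3 * (-0.8660, 0.5000) = (10.5604 + -3.7239, -7.6984 + 2.1500) = (6.8365, -5.5484)
End effector: (6.8365, -5.5484)

Answer: 6.8365 -5.5484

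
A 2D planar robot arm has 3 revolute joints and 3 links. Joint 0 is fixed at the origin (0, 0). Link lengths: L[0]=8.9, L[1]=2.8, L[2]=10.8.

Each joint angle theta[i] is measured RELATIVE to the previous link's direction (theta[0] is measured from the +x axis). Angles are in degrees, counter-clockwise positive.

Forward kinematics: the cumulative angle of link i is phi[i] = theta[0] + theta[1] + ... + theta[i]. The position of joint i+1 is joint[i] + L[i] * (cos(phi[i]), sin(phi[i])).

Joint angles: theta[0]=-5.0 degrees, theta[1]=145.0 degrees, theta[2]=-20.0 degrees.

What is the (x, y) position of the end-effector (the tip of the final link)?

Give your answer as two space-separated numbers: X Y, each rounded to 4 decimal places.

joint[0] = (0.0000, 0.0000)  (base)
link 0: phi[0] = -5 = -5 deg
  cos(-5 deg) = 0.9962, sin(-5 deg) = -0.0872
  joint[1] = (0.0000, 0.0000) + 8.9 * (0.9962, -0.0872) = (0.0000 + 8.8661, 0.0000 + -0.7757) = (8.8661, -0.7757)
link 1: phi[1] = -5 + 145 = 140 deg
  cos(140 deg) = -0.7660, sin(140 deg) = 0.6428
  joint[2] = (8.8661, -0.7757) + 2.8 * (-0.7660, 0.6428) = (8.8661 + -2.1449, -0.7757 + 1.7998) = (6.7212, 1.0241)
link 2: phi[2] = -5 + 145 + -20 = 120 deg
  cos(120 deg) = -0.5000, sin(120 deg) = 0.8660
  joint[3] = (6.7212, 1.0241) + 10.8 * (-0.5000, 0.8660) = (6.7212 + -5.4000, 1.0241 + 9.3531) = (1.3212, 10.3772)
End effector: (1.3212, 10.3772)

Answer: 1.3212 10.3772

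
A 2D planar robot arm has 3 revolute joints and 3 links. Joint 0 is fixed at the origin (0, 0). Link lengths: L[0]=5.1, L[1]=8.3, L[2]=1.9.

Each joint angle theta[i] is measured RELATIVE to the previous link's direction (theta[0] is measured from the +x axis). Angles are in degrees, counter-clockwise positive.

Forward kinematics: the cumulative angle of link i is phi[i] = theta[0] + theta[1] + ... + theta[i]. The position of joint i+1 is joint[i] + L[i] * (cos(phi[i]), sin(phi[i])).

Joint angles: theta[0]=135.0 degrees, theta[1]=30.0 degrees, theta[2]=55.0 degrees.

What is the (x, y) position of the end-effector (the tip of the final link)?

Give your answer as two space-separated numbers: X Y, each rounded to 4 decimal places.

joint[0] = (0.0000, 0.0000)  (base)
link 0: phi[0] = 135 = 135 deg
  cos(135 deg) = -0.7071, sin(135 deg) = 0.7071
  joint[1] = (0.0000, 0.0000) + 5.1 * (-0.7071, 0.7071) = (0.0000 + -3.6062, 0.0000 + 3.6062) = (-3.6062, 3.6062)
link 1: phi[1] = 135 + 30 = 165 deg
  cos(165 deg) = -0.9659, sin(165 deg) = 0.2588
  joint[2] = (-3.6062, 3.6062) + 8.3 * (-0.9659, 0.2588) = (-3.6062 + -8.0172, 3.6062 + 2.1482) = (-11.6234, 5.7544)
link 2: phi[2] = 135 + 30 + 55 = 220 deg
  cos(220 deg) = -0.7660, sin(220 deg) = -0.6428
  joint[3] = (-11.6234, 5.7544) + 1.9 * (-0.7660, -0.6428) = (-11.6234 + -1.4555, 5.7544 + -1.2213) = (-13.0789, 4.5331)
End effector: (-13.0789, 4.5331)

Answer: -13.0789 4.5331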